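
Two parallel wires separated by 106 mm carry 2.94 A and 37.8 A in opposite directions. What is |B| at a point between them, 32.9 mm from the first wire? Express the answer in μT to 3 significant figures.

B ≈ 121 μT

Each long wire gives B = μ₀I/(2πd). Distances are d₁ = 0.0329 m and d₂ = 0.0731 m.
B₁ = 1.79×10⁻⁵ T, B₂ = 1.03×10⁻⁴ T.
Between antiparallel currents both contributions point the same way, so they add. B = B₁ + B₂ = 1.79×10⁻⁵ + 1.03×10⁻⁴ = 1.21×10⁻⁴ T.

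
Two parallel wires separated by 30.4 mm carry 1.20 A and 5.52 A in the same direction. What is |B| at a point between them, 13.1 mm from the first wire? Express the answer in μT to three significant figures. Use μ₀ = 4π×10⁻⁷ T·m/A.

B ≈ 45.5 μT

Each long wire gives B = μ₀I/(2πd). Distances are d₁ = 0.0131 m and d₂ = 0.0173 m.
B₁ = 1.83×10⁻⁵ T, B₂ = 6.38×10⁻⁵ T.
Between parallel currents the two contributions point in opposite directions, so they subtract. B = |B₁ − B₂| = |1.83×10⁻⁵ − 6.38×10⁻⁵| = 4.55×10⁻⁵ T.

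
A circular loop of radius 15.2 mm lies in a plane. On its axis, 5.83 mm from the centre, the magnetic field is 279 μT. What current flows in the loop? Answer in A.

On the axis of a loop, B = μ₀IR²/[2(R²+z²)^(3/2)], so I = 2B(R²+z²)^(3/2)/(μ₀R²).
R² + z² = 0.000231 + 3.399×10⁻⁵ = 0.000265 m²; raised to 3/2 gives 4.31×10⁻⁶ m³.
I = 2 × 2.79×10⁻⁴ × 4.31×10⁻⁶ / (1.26×10⁻⁶ × 0.000231) = 8.29 A.

I ≈ 8.29 A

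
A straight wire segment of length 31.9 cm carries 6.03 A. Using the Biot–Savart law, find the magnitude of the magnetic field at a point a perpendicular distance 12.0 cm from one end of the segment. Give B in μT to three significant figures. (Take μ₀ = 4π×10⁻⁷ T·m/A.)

B ≈ 4.70 μT

For a finite straight segment, B = (μ₀I/4πd)(sinθ₁ + sinθ₂), where θ₁, θ₂ are the angles from the perpendicular to each end.
The perpendicular foot is at one end, so the two end-offsets along the wire are 0 and L = 0.319 m.
sinθ₁ = 0/√(0²+0.12²) = 0.0000; sinθ₂ = 0.319/√(0.319²+0.12²) = 0.9360.
B = (4π×10⁻⁷ × 6.03) / (4π × 0.12) × (0.0000 + 0.9360) = 4.70×10⁻⁶ T.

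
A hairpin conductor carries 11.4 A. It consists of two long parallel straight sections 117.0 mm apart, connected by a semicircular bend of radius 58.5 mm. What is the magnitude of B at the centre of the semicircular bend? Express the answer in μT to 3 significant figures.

The semicircular arc contributes B_arc = μ₀I·π/(4πR) = μ₀I/(4R) = 6.12×10⁻⁵ T.
Each semi-infinite lead is at perpendicular distance R = 0.0585 m from the centre, with the perpendicular foot at its near end, so it contributes μ₀I/(4πR); both point the same way, together 3.90×10⁻⁵ T.
Arc and leads all point the same direction: B = 6.12×10⁻⁵ + 3.90×10⁻⁵ = 1.00×10⁻⁴ T.

B ≈ 100 μT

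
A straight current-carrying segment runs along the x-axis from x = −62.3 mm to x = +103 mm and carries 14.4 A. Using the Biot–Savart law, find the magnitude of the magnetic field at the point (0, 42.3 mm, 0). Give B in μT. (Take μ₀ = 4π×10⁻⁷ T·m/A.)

B ≈ 59.7 μT

For a finite straight segment, B = (μ₀I/4πd)(sinθ₁ + sinθ₂), where θ₁, θ₂ are the angles from the perpendicular to each end.
The perpendicular distance is d = 0.0423 m; the end-offsets along the wire are a = 0.0623 m and b = 0.103 m.
sinθ₁ = 0.0623/√(0.0623²+0.0423²) = 0.8273; sinθ₂ = 0.103/√(0.103²+0.0423²) = 0.9250.
B = (4π×10⁻⁷ × 14.4) / (4π × 0.0423) × (0.8273 + 0.9250) = 5.97×10⁻⁵ T.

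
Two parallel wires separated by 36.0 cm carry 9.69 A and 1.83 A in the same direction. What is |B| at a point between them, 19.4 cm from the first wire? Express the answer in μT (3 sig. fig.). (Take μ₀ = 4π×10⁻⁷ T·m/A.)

B ≈ 7.78 μT

Each long wire gives B = μ₀I/(2πd). Distances are d₁ = 0.194 m and d₂ = 0.166 m.
B₁ = 9.99×10⁻⁶ T, B₂ = 2.20×10⁻⁶ T.
Between parallel currents the two contributions point in opposite directions, so they subtract. B = |B₁ − B₂| = |9.99×10⁻⁶ − 2.20×10⁻⁶| = 7.78×10⁻⁶ T.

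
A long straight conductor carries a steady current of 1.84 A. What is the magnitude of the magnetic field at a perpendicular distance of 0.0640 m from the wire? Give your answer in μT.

For an infinitely long straight wire, B = μ₀I/(2πd).
B = (4π×10⁻⁷ × 1.84) / (2π × 0.064) = 5.75×10⁻⁶ T.

B ≈ 5.75 μT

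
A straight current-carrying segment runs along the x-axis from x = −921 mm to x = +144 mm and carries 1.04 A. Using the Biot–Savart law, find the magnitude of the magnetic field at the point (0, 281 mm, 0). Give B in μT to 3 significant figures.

B ≈ 0.523 μT

For a finite straight segment, B = (μ₀I/4πd)(sinθ₁ + sinθ₂), where θ₁, θ₂ are the angles from the perpendicular to each end.
The perpendicular distance is d = 0.281 m; the end-offsets along the wire are a = 0.921 m and b = 0.144 m.
sinθ₁ = 0.921/√(0.921²+0.281²) = 0.9565; sinθ₂ = 0.144/√(0.144²+0.281²) = 0.4561.
B = (4π×10⁻⁷ × 1.04) / (4π × 0.281) × (0.9565 + 0.4561) = 5.23×10⁻⁷ T.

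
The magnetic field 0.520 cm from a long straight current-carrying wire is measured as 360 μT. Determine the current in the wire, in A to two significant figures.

For a long straight wire B = μ₀I/(2πd), so I = 2πdB/μ₀.
I = 2π × 0.0052 × 3.60×10⁻⁴ / (4π×10⁻⁷) = 9.36 A.

I ≈ 9.4 A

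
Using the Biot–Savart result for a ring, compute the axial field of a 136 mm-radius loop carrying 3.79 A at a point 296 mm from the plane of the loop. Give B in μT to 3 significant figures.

On the axis of a circular loop, B = μ₀IR² / [2(R²+z²)^(3/2)].
R² + z² = (0.136)² + (0.296)² = 0.1061 m², and (R²+z²)^(3/2) = 3.46×10⁻² m³.
B = (4π×10⁻⁷ × 3.79 × 0.0185) / (2 × 3.46×10⁻²) = 1.27×10⁻⁶ T.

B ≈ 1.27 μT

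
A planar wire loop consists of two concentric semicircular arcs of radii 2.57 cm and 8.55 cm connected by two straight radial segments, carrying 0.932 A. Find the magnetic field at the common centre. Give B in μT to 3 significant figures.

B ≈ 7.97 μT

The radial connectors point toward the centre, so dl × r̂ = 0 and they contribute nothing.
Each semicircle gives μ₀I/(4R): inner arc 1.14×10⁻⁵ T, outer arc 3.42×10⁻⁶ T.
The two arcs carry current in opposite angular senses, so their fields oppose: B = |1.14×10⁻⁵ − 3.42×10⁻⁶| = 7.97×10⁻⁶ T.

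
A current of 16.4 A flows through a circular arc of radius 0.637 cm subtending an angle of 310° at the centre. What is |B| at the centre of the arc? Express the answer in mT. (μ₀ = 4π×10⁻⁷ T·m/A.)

The Biot–Savart field of a circular arc at its centre is B = μ₀Iφ/(4πR), with φ = 5.411 rad.
B = (4π×10⁻⁷ × 16.4 × 5.411) / (4π × 0.00637) = 1.39×10⁻³ T.

B ≈ 1.39 mT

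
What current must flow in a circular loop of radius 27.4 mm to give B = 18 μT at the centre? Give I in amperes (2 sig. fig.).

I ≈ 0.78 A

At the centre of a circular loop B = μ₀I/(2R), so I = 2RB/μ₀.
With R = 0.0274 m, I = 2 × 0.0274 × 1.80×10⁻⁵ / (4π×10⁻⁷) = 0.785 A.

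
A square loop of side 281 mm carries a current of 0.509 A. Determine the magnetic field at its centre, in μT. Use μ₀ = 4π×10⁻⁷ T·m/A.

B ≈ 2.05 μT

Each side is a finite straight segment at perpendicular distance d = a/(2 tan(π/4)) = 0.1405 m from the centre, with end-angles ±π/4.
One side contributes B₁ = (μ₀I/4πd)·2 sin(π/4) = 5.12×10⁻⁷ T.
All 4 sides add in the same direction: B = 4 × 5.12×10⁻⁷ = 2.05×10⁻⁶ T.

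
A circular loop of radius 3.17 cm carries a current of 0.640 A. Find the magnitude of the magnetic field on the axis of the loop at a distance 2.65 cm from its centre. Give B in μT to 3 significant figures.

On the axis of a circular loop, B = μ₀IR² / [2(R²+z²)^(3/2)].
R² + z² = (0.0317)² + (0.0265)² = 0.001707 m², and (R²+z²)^(3/2) = 7.05×10⁻⁵ m³.
B = (4π×10⁻⁷ × 0.640 × 0.001005) / (2 × 7.05×10⁻⁵) = 5.73×10⁻⁶ T.

B ≈ 5.73 μT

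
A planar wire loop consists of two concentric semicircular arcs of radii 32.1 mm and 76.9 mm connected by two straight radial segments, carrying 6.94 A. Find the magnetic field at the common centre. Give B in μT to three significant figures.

B ≈ 39.6 μT

The radial connectors point toward the centre, so dl × r̂ = 0 and they contribute nothing.
Each semicircle gives μ₀I/(4R): inner arc 6.79×10⁻⁵ T, outer arc 2.84×10⁻⁵ T.
The two arcs carry current in opposite angular senses, so their fields oppose: B = |6.79×10⁻⁵ − 2.84×10⁻⁵| = 3.96×10⁻⁵ T.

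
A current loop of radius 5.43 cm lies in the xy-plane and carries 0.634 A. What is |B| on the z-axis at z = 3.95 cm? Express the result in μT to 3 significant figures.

On the axis of a circular loop, B = μ₀IR² / [2(R²+z²)^(3/2)].
R² + z² = (0.0543)² + (0.0395)² = 0.004509 m², and (R²+z²)^(3/2) = 3.03×10⁻⁴ m³.
B = (4π×10⁻⁷ × 0.634 × 0.002948) / (2 × 3.03×10⁻⁴) = 3.88×10⁻⁶ T.

B ≈ 3.88 μT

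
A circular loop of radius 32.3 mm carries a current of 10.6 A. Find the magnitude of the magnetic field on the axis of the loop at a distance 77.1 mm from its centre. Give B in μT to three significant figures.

B ≈ 11.9 μT

On the axis of a circular loop, B = μ₀IR² / [2(R²+z²)^(3/2)].
R² + z² = (0.0323)² + (0.0771)² = 0.006988 m², and (R²+z²)^(3/2) = 5.84×10⁻⁴ m³.
B = (4π×10⁻⁷ × 10.6 × 0.001043) / (2 × 5.84×10⁻⁴) = 1.19×10⁻⁵ T.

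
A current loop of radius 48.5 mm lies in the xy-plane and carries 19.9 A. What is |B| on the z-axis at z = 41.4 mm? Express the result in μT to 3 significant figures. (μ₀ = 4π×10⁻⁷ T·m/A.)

On the axis of a circular loop, B = μ₀IR² / [2(R²+z²)^(3/2)].
R² + z² = (0.0485)² + (0.0414)² = 0.004066 m², and (R²+z²)^(3/2) = 2.59×10⁻⁴ m³.
B = (4π×10⁻⁷ × 19.9 × 0.002352) / (2 × 2.59×10⁻⁴) = 1.13×10⁻⁴ T.

B ≈ 113 μT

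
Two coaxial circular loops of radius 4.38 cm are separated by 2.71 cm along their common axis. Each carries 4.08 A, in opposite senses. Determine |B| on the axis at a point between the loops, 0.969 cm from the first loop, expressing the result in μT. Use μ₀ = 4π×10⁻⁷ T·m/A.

B ≈ 7.51 μT

Each loop contributes B = μ₀IR²/[2(R²+z²)^(3/2)] on the axis, with z measured from that loop.
Loop 1 (z = 0.00969 m): B₁ = 5.45×10⁻⁵ T. Loop 2 (z = 0.01741 m): B₂ = 4.70×10⁻⁵ T.
The fields oppose: B = |B₁ − B₂| = 7.51×10⁻⁶ T.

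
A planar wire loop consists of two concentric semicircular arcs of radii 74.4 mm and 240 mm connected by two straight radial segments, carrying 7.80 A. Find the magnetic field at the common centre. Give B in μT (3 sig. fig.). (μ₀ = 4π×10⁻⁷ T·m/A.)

B ≈ 22.7 μT

The radial connectors point toward the centre, so dl × r̂ = 0 and they contribute nothing.
Each semicircle gives μ₀I/(4R): inner arc 3.29×10⁻⁵ T, outer arc 1.02×10⁻⁵ T.
The two arcs carry current in opposite angular senses, so their fields oppose: B = |3.29×10⁻⁵ − 1.02×10⁻⁵| = 2.27×10⁻⁵ T.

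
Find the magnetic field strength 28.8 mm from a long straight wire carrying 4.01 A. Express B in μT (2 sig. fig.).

For an infinitely long straight wire, B = μ₀I/(2πd).
B = (4π×10⁻⁷ × 4.01) / (2π × 0.0288) = 2.78×10⁻⁵ T.

B ≈ 28 μT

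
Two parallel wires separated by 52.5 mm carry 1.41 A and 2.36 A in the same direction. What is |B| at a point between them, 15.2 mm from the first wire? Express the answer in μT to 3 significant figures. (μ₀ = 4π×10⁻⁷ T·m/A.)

Each long wire gives B = μ₀I/(2πd). Distances are d₁ = 0.0152 m and d₂ = 0.0373 m.
B₁ = 1.86×10⁻⁵ T, B₂ = 1.27×10⁻⁵ T.
Between parallel currents the two contributions point in opposite directions, so they subtract. B = |B₁ − B₂| = |1.86×10⁻⁵ − 1.27×10⁻⁵| = 5.90×10⁻⁶ T.

B ≈ 5.90 μT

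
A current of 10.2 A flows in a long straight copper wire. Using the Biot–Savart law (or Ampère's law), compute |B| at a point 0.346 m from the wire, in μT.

For an infinitely long straight wire, B = μ₀I/(2πd).
B = (4π×10⁻⁷ × 10.2) / (2π × 0.346) = 5.90×10⁻⁶ T.

B ≈ 5.90 μT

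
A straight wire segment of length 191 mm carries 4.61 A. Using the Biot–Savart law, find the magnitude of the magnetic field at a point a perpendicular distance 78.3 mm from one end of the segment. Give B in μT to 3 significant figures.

B ≈ 5.45 μT

For a finite straight segment, B = (μ₀I/4πd)(sinθ₁ + sinθ₂), where θ₁, θ₂ are the angles from the perpendicular to each end.
The perpendicular foot is at one end, so the two end-offsets along the wire are 0 and L = 0.191 m.
sinθ₁ = 0/√(0²+0.0783²) = 0.0000; sinθ₂ = 0.191/√(0.191²+0.0783²) = 0.9253.
B = (4π×10⁻⁷ × 4.61) / (4π × 0.0783) × (0.0000 + 0.9253) = 5.45×10⁻⁶ T.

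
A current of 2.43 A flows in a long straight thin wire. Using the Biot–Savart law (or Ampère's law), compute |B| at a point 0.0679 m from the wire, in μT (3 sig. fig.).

For an infinitely long straight wire, B = μ₀I/(2πd).
B = (4π×10⁻⁷ × 2.43) / (2π × 0.0679) = 7.16×10⁻⁶ T.

B ≈ 7.16 μT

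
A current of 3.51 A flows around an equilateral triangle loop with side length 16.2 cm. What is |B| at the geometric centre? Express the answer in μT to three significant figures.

Each side is a finite straight segment at perpendicular distance d = a/(2 tan(π/3)) = 0.04677 m from the centre, with end-angles ±π/3.
One side contributes B₁ = (μ₀I/4πd)·2 sin(π/3) = 1.30×10⁻⁵ T.
All 3 sides add in the same direction: B = 3 × 1.30×10⁻⁵ = 3.90×10⁻⁵ T.

B ≈ 39.0 μT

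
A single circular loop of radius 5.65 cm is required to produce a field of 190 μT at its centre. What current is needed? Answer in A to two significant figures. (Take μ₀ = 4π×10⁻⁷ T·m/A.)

I ≈ 17 A

At the centre of a circular loop B = μ₀I/(2R), so I = 2RB/μ₀.
With R = 0.0565 m, I = 2 × 0.0565 × 1.90×10⁻⁴ / (4π×10⁻⁷) = 17.1 A.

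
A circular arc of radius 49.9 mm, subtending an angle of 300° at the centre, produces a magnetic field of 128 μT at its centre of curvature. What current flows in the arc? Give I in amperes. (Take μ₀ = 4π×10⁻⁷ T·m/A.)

For a circular arc, B = μ₀Iφ/(4πR) with φ in radians; here φ = 5.236 rad.
So I = 4πRB/(μ₀φ) = 4π × 0.0499 × 1.28×10⁻⁴ / (4π×10⁻⁷ × 5.236) = 12.2 A.

I ≈ 12.2 A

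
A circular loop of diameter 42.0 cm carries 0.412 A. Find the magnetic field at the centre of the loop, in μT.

At the centre of a circular loop the Biot–Savart law gives B = μ₀I/(2R) (so R = 0.21 m).
B = (4π×10⁻⁷ × 0.412) / (2 × 0.21) = 1.23×10⁻⁶ T.

B ≈ 1.23 μT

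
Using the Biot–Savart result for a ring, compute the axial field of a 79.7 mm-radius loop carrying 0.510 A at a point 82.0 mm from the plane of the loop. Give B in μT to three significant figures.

On the axis of a circular loop, B = μ₀IR² / [2(R²+z²)^(3/2)].
R² + z² = (0.0797)² + (0.082)² = 0.01308 m², and (R²+z²)^(3/2) = 1.50×10⁻³ m³.
B = (4π×10⁻⁷ × 0.510 × 0.006352) / (2 × 1.50×10⁻³) = 1.36×10⁻⁶ T.

B ≈ 1.36 μT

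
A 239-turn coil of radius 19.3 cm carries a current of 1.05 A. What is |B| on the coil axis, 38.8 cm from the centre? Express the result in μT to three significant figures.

For an N-turn flat coil, B = Nμ₀IR²/[2(R²+z²)^(3/2)] with R = 0.193 m, z = 0.388 m.
B = 239 × 3.02×10⁻⁷ T = 7.22×10⁻⁵ T.

B ≈ 72.2 μT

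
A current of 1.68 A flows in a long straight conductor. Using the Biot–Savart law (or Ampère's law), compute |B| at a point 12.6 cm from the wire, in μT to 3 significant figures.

For an infinitely long straight wire, B = μ₀I/(2πd).
B = (4π×10⁻⁷ × 1.68) / (2π × 0.126) = 2.67×10⁻⁶ T.

B ≈ 2.67 μT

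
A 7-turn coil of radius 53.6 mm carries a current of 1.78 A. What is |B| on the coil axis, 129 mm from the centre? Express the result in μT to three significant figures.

B ≈ 8.25 μT

For an N-turn flat coil, B = Nμ₀IR²/[2(R²+z²)^(3/2)] with R = 0.0536 m, z = 0.129 m.
B = 7 × 1.18×10⁻⁶ T = 8.25×10⁻⁶ T.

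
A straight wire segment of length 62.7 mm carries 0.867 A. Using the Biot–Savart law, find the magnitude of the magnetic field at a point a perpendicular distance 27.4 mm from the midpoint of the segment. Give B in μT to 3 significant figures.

B ≈ 4.77 μT

For a finite straight segment, B = (μ₀I/4πd)(sinθ₁ + sinθ₂), where θ₁, θ₂ are the angles from the perpendicular to each end.
The perpendicular from the point meets the wire at its midpoint, so each end is L/2 = 0.03135 m away along the wire.
sinθ₁ = 0.03135/√(0.03135²+0.0274²) = 0.7529; sinθ₂ = 0.03135/√(0.03135²+0.0274²) = 0.7529.
B = (4π×10⁻⁷ × 0.867) / (4π × 0.0274) × (0.7529 + 0.7529) = 4.77×10⁻⁶ T.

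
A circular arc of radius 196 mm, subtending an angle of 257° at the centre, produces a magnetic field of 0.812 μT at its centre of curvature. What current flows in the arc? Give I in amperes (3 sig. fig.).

I ≈ 0.355 A

For a circular arc, B = μ₀Iφ/(4πR) with φ in radians; here φ = 4.485 rad.
So I = 4πRB/(μ₀φ) = 4π × 0.196 × 8.12×10⁻⁷ / (4π×10⁻⁷ × 4.485) = 0.355 A.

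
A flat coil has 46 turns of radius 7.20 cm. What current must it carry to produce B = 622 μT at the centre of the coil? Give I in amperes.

For an N-turn coil, B = Nμ₀I/(2R) with R = 0.072 m, so I = 2RB/(Nμ₀) = 2 × 0.072 × 6.22×10⁻⁴ / (46 × 4π×10⁻⁷) = 1.55 A.

I ≈ 1.55 A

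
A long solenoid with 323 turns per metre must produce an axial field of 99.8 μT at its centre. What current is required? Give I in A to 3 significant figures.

I ≈ 0.246 A

Inside a long solenoid B = μ₀nI with n = 323 m⁻¹, so I = B/(μ₀n).
I = 9.98×10⁻⁵ / (4π×10⁻⁷ × 323) = 0.246 A.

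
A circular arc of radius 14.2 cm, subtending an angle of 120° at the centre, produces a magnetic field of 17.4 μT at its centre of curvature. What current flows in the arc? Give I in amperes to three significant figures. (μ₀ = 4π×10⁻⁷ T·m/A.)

I ≈ 11.8 A

For a circular arc, B = μ₀Iφ/(4πR) with φ in radians; here φ = 2.094 rad.
So I = 4πRB/(μ₀φ) = 4π × 0.142 × 1.74×10⁻⁵ / (4π×10⁻⁷ × 2.094) = 11.8 A.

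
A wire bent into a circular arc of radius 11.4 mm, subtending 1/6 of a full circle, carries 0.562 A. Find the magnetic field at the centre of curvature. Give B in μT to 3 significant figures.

B ≈ 5.16 μT

The Biot–Savart field of a circular arc at its centre is B = μ₀Iφ/(4πR), with φ = 1.047 rad.
B = (4π×10⁻⁷ × 0.562 × 1.047) / (4π × 0.0114) = 5.16×10⁻⁶ T.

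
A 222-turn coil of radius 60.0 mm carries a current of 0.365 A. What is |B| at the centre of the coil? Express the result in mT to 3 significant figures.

B ≈ 0.849 mT

For an N-turn flat coil, B = Nμ₀I/(2R) with R = 0.06 m.
B = 222 × 3.82×10⁻⁶ T = 8.49×10⁻⁴ T.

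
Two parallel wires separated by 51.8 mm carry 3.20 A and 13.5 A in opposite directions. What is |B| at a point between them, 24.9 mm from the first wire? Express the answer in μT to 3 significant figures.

B ≈ 126 μT

Each long wire gives B = μ₀I/(2πd). Distances are d₁ = 0.0249 m and d₂ = 0.0269 m.
B₁ = 2.57×10⁻⁵ T, B₂ = 1.00×10⁻⁴ T.
Between antiparallel currents both contributions point the same way, so they add. B = B₁ + B₂ = 2.57×10⁻⁵ + 1.00×10⁻⁴ = 1.26×10⁻⁴ T.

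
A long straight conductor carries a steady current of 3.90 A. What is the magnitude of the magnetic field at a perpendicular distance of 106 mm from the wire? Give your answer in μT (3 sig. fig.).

For an infinitely long straight wire, B = μ₀I/(2πd).
B = (4π×10⁻⁷ × 3.90) / (2π × 0.106) = 7.36×10⁻⁶ T.

B ≈ 7.36 μT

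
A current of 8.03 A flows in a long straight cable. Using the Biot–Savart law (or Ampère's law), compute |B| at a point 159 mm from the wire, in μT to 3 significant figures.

For an infinitely long straight wire, B = μ₀I/(2πd).
B = (4π×10⁻⁷ × 8.03) / (2π × 0.159) = 1.01×10⁻⁵ T.

B ≈ 10.1 μT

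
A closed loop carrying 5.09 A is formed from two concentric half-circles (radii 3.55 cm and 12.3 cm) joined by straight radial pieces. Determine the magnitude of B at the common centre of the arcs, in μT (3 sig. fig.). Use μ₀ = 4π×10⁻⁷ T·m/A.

B ≈ 32.0 μT

The radial connectors point toward the centre, so dl × r̂ = 0 and they contribute nothing.
Each semicircle gives μ₀I/(4R): inner arc 4.50×10⁻⁵ T, outer arc 1.30×10⁻⁵ T.
The two arcs carry current in opposite angular senses, so their fields oppose: B = |4.50×10⁻⁵ − 1.30×10⁻⁵| = 3.20×10⁻⁵ T.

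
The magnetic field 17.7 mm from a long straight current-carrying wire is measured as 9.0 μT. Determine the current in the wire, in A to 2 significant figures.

For a long straight wire B = μ₀I/(2πd), so I = 2πdB/μ₀.
I = 2π × 0.0177 × 9.00×10⁻⁶ / (4π×10⁻⁷) = 0.797 A.

I ≈ 0.80 A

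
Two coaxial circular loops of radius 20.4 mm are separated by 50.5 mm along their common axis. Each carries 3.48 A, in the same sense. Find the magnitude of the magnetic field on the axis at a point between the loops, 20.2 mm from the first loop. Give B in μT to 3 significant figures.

Each loop contributes B = μ₀IR²/[2(R²+z²)^(3/2)] on the axis, with z measured from that loop.
Loop 1 (z = 0.0202 m): B₁ = 3.85×10⁻⁵ T. Loop 2 (z = 0.0303 m): B₂ = 1.87×10⁻⁵ T.
The fields add: B = B₁ + B₂ = 5.71×10⁻⁵ T.

B ≈ 57.1 μT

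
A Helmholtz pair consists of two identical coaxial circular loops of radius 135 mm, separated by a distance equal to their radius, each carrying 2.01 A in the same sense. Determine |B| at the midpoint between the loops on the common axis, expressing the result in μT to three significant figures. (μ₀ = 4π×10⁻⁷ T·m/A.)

B ≈ 13.4 μT

Each loop contributes B = μ₀IR²/[2(R²+z²)^(3/2)] on the axis, with z measured from that loop.
Loop 1 (z = 0.0675 m): B₁ = 6.69×10⁻⁶ T. Loop 2 (z = 0.0675 m): B₂ = 6.69×10⁻⁶ T.
The fields add: B = B₁ + B₂ = 1.34×10⁻⁵ T.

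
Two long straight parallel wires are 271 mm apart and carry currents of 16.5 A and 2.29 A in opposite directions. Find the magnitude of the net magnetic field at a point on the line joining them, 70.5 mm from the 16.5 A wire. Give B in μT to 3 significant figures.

B ≈ 49.1 μT

Each long wire gives B = μ₀I/(2πd). Distances are d₁ = 0.0705 m and d₂ = 0.2005 m.
B₁ = 4.68×10⁻⁵ T, B₂ = 2.28×10⁻⁶ T.
Between antiparallel currents both contributions point the same way, so they add. B = B₁ + B₂ = 4.68×10⁻⁵ + 2.28×10⁻⁶ = 4.91×10⁻⁵ T.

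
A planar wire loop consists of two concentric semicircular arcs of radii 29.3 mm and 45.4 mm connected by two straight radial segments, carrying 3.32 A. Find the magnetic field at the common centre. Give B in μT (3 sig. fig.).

The radial connectors point toward the centre, so dl × r̂ = 0 and they contribute nothing.
Each semicircle gives μ₀I/(4R): inner arc 3.56×10⁻⁵ T, outer arc 2.30×10⁻⁵ T.
The two arcs carry current in opposite angular senses, so their fields oppose: B = |3.56×10⁻⁵ − 2.30×10⁻⁵| = 1.26×10⁻⁵ T.

B ≈ 12.6 μT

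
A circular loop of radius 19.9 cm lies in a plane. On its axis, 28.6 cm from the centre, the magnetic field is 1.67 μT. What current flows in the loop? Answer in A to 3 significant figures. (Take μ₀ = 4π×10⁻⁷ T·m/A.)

I ≈ 2.84 A

On the axis of a loop, B = μ₀IR²/[2(R²+z²)^(3/2)], so I = 2B(R²+z²)^(3/2)/(μ₀R²).
R² + z² = 0.0396 + 0.0818 = 0.1214 m²; raised to 3/2 gives 4.23×10⁻² m³.
I = 2 × 1.67×10⁻⁶ × 4.23×10⁻² / (1.26×10⁻⁶ × 0.0396) = 2.84 A.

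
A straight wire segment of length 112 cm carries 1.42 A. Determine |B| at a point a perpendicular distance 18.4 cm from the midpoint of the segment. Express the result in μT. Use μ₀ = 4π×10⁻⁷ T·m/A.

For a finite straight segment, B = (μ₀I/4πd)(sinθ₁ + sinθ₂), where θ₁, θ₂ are the angles from the perpendicular to each end.
The perpendicular from the point meets the wire at its midpoint, so each end is L/2 = 0.56 m away along the wire.
sinθ₁ = 0.56/√(0.56²+0.184²) = 0.9500; sinθ₂ = 0.56/√(0.56²+0.184²) = 0.9500.
B = (4π×10⁻⁷ × 1.42) / (4π × 0.184) × (0.9500 + 0.9500) = 1.47×10⁻⁶ T.

B ≈ 1.47 μT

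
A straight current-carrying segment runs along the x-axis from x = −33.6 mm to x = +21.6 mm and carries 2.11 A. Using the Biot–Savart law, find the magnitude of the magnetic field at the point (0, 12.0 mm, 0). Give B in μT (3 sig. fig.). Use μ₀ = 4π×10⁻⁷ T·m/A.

For a finite straight segment, B = (μ₀I/4πd)(sinθ₁ + sinθ₂), where θ₁, θ₂ are the angles from the perpendicular to each end.
The perpendicular distance is d = 0.012 m; the end-offsets along the wire are a = 0.0336 m and b = 0.0216 m.
sinθ₁ = 0.0336/√(0.0336²+0.012²) = 0.9417; sinθ₂ = 0.0216/√(0.0216²+0.012²) = 0.8742.
B = (4π×10⁻⁷ × 2.11) / (4π × 0.012) × (0.9417 + 0.8742) = 3.19×10⁻⁵ T.

B ≈ 31.9 μT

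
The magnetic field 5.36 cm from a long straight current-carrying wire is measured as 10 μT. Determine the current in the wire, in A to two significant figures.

I ≈ 2.7 A

For a long straight wire B = μ₀I/(2πd), so I = 2πdB/μ₀.
I = 2π × 0.0536 × 1.00×10⁻⁵ / (4π×10⁻⁷) = 2.68 A.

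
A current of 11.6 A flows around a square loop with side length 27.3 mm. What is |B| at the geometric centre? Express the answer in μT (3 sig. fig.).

B ≈ 481 μT

Each side is a finite straight segment at perpendicular distance d = a/(2 tan(π/4)) = 0.01365 m from the centre, with end-angles ±π/4.
One side contributes B₁ = (μ₀I/4πd)·2 sin(π/4) = 1.20×10⁻⁴ T.
All 4 sides add in the same direction: B = 4 × 1.20×10⁻⁴ = 4.81×10⁻⁴ T.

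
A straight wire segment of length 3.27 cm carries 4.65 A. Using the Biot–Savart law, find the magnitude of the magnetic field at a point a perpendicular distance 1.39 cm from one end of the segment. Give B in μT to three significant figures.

B ≈ 30.8 μT

For a finite straight segment, B = (μ₀I/4πd)(sinθ₁ + sinθ₂), where θ₁, θ₂ are the angles from the perpendicular to each end.
The perpendicular foot is at one end, so the two end-offsets along the wire are 0 and L = 0.0327 m.
sinθ₁ = 0/√(0²+0.0139²) = 0.0000; sinθ₂ = 0.0327/√(0.0327²+0.0139²) = 0.9203.
B = (4π×10⁻⁷ × 4.65) / (4π × 0.0139) × (0.0000 + 0.9203) = 3.08×10⁻⁵ T.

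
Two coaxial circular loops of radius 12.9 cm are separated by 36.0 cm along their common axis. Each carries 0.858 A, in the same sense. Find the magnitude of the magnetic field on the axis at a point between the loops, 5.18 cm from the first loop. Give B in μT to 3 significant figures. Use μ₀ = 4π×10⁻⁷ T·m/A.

B ≈ 3.58 μT

Each loop contributes B = μ₀IR²/[2(R²+z²)^(3/2)] on the axis, with z measured from that loop.
Loop 1 (z = 0.0518 m): B₁ = 3.34×10⁻⁶ T. Loop 2 (z = 0.3082 m): B₂ = 2.41×10⁻⁷ T.
The fields add: B = B₁ + B₂ = 3.58×10⁻⁶ T.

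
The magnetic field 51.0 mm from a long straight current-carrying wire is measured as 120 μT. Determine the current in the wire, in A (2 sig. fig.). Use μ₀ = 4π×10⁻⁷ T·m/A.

I ≈ 31 A

For a long straight wire B = μ₀I/(2πd), so I = 2πdB/μ₀.
I = 2π × 0.051 × 1.20×10⁻⁴ / (4π×10⁻⁷) = 30.6 A.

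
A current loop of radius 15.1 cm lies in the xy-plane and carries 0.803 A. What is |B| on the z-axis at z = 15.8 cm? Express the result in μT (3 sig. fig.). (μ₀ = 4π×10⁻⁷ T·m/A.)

On the axis of a circular loop, B = μ₀IR² / [2(R²+z²)^(3/2)].
R² + z² = (0.151)² + (0.158)² = 0.04777 m², and (R²+z²)^(3/2) = 1.04×10⁻² m³.
B = (4π×10⁻⁷ × 0.803 × 0.0228) / (2 × 1.04×10⁻²) = 1.10×10⁻⁶ T.

B ≈ 1.10 μT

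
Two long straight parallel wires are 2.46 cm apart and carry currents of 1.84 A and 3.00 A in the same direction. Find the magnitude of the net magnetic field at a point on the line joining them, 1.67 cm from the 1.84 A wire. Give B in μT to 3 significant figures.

B ≈ 53.9 μT

Each long wire gives B = μ₀I/(2πd). Distances are d₁ = 0.0167 m and d₂ = 0.0079 m.
B₁ = 2.20×10⁻⁵ T, B₂ = 7.59×10⁻⁵ T.
Between parallel currents the two contributions point in opposite directions, so they subtract. B = |B₁ − B₂| = |2.20×10⁻⁵ − 7.59×10⁻⁵| = 5.39×10⁻⁵ T.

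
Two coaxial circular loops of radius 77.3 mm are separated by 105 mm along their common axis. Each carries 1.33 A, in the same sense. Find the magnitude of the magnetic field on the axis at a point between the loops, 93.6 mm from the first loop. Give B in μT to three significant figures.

Each loop contributes B = μ₀IR²/[2(R²+z²)^(3/2)] on the axis, with z measured from that loop.
Loop 1 (z = 0.0936 m): B₁ = 2.79×10⁻⁶ T. Loop 2 (z = 0.0114 m): B₂ = 1.05×10⁻⁵ T.
The fields add: B = B₁ + B₂ = 1.33×10⁻⁵ T.

B ≈ 13.3 μT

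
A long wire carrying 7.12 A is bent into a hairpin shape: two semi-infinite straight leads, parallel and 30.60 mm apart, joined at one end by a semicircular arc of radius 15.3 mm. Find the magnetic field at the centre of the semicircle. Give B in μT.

The semicircular arc contributes B_arc = μ₀I·π/(4πR) = μ₀I/(4R) = 1.46×10⁻⁴ T.
Each semi-infinite lead is at perpendicular distance R = 0.0153 m from the centre, with the perpendicular foot at its near end, so it contributes μ₀I/(4πR); both point the same way, together 9.31×10⁻⁵ T.
Arc and leads all point the same direction: B = 1.46×10⁻⁴ + 9.31×10⁻⁵ = 2.39×10⁻⁴ T.

B ≈ 239 μT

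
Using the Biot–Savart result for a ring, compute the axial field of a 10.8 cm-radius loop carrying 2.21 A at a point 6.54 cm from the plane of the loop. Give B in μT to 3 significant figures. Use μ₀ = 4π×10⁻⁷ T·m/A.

B ≈ 8.05 μT

On the axis of a circular loop, B = μ₀IR² / [2(R²+z²)^(3/2)].
R² + z² = (0.108)² + (0.0654)² = 0.01594 m², and (R²+z²)^(3/2) = 2.01×10⁻³ m³.
B = (4π×10⁻⁷ × 2.21 × 0.01166) / (2 × 2.01×10⁻³) = 8.05×10⁻⁶ T.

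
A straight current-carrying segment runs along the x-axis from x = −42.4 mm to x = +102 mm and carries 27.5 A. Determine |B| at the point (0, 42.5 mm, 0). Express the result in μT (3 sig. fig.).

For a finite straight segment, B = (μ₀I/4πd)(sinθ₁ + sinθ₂), where θ₁, θ₂ are the angles from the perpendicular to each end.
The perpendicular distance is d = 0.0425 m; the end-offsets along the wire are a = 0.0424 m and b = 0.102 m.
sinθ₁ = 0.0424/√(0.0424²+0.0425²) = 0.7063; sinθ₂ = 0.102/√(0.102²+0.0425²) = 0.9231.
B = (4π×10⁻⁷ × 27.5) / (4π × 0.0425) × (0.7063 + 0.9231) = 1.05×10⁻⁴ T.

B ≈ 105 μT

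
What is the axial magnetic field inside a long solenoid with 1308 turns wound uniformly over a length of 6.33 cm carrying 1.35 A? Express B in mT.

B ≈ 35.1 mT

Inside a long solenoid, B = μ₀nI with n = 2.066×10⁴ turns/m.
B = 4π×10⁻⁷ × 2.066×10⁴ × 1.35 = 3.51×10⁻² T.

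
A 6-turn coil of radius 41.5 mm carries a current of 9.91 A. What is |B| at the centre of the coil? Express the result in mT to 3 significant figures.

For an N-turn flat coil, B = Nμ₀I/(2R) with R = 0.0415 m.
B = 6 × 1.50×10⁻⁴ T = 9.00×10⁻⁴ T.

B ≈ 0.900 mT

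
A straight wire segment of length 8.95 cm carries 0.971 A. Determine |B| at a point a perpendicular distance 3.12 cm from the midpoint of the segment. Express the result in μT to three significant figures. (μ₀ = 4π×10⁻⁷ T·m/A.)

B ≈ 5.11 μT

For a finite straight segment, B = (μ₀I/4πd)(sinθ₁ + sinθ₂), where θ₁, θ₂ are the angles from the perpendicular to each end.
The perpendicular from the point meets the wire at its midpoint, so each end is L/2 = 0.04475 m away along the wire.
sinθ₁ = 0.04475/√(0.04475²+0.0312²) = 0.8203; sinθ₂ = 0.04475/√(0.04475²+0.0312²) = 0.8203.
B = (4π×10⁻⁷ × 0.971) / (4π × 0.0312) × (0.8203 + 0.8203) = 5.11×10⁻⁶ T.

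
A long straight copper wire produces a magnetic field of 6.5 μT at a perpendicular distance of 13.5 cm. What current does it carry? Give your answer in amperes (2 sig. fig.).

For a long straight wire B = μ₀I/(2πd), so I = 2πdB/μ₀.
I = 2π × 0.135 × 6.50×10⁻⁶ / (4π×10⁻⁷) = 4.39 A.

I ≈ 4.4 A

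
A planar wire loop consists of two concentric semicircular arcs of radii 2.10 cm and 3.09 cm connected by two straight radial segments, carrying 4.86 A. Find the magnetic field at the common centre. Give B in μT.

B ≈ 23.3 μT

The radial connectors point toward the centre, so dl × r̂ = 0 and they contribute nothing.
Each semicircle gives μ₀I/(4R): inner arc 7.27×10⁻⁵ T, outer arc 4.94×10⁻⁵ T.
The two arcs carry current in opposite angular senses, so their fields oppose: B = |7.27×10⁻⁵ − 4.94×10⁻⁵| = 2.33×10⁻⁵ T.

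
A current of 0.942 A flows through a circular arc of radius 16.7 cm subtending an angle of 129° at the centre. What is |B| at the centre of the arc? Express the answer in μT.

The Biot–Savart field of a circular arc at its centre is B = μ₀Iφ/(4πR), with φ = 2.251 rad.
B = (4π×10⁻⁷ × 0.942 × 2.251) / (4π × 0.167) = 1.27×10⁻⁶ T.

B ≈ 1.27 μT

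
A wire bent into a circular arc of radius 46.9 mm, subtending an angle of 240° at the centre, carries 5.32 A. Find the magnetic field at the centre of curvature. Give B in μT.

The Biot–Savart field of a circular arc at its centre is B = μ₀Iφ/(4πR), with φ = 4.189 rad.
B = (4π×10⁻⁷ × 5.32 × 4.189) / (4π × 0.0469) = 4.75×10⁻⁵ T.

B ≈ 47.5 μT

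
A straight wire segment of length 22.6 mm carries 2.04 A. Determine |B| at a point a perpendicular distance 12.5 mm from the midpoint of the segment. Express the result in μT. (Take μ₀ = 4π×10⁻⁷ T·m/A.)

For a finite straight segment, B = (μ₀I/4πd)(sinθ₁ + sinθ₂), where θ₁, θ₂ are the angles from the perpendicular to each end.
The perpendicular from the point meets the wire at its midpoint, so each end is L/2 = 0.0113 m away along the wire.
sinθ₁ = 0.0113/√(0.0113²+0.0125²) = 0.6706; sinθ₂ = 0.0113/√(0.0113²+0.0125²) = 0.6706.
B = (4π×10⁻⁷ × 2.04) / (4π × 0.0125) × (0.6706 + 0.6706) = 2.19×10⁻⁵ T.

B ≈ 21.9 μT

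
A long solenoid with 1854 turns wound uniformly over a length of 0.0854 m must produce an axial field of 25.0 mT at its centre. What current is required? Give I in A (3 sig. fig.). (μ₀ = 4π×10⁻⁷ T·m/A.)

Inside a long solenoid B = μ₀nI with n = 2.171×10⁴ m⁻¹, so I = B/(μ₀n).
I = 2.50×10⁻² / (4π×10⁻⁷ × 2.171×10⁴) = 0.916 A.

I ≈ 0.916 A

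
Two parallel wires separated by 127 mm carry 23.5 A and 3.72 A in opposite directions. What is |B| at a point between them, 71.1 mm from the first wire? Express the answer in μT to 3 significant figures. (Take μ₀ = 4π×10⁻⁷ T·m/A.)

B ≈ 79.4 μT

Each long wire gives B = μ₀I/(2πd). Distances are d₁ = 0.0711 m and d₂ = 0.0559 m.
B₁ = 6.61×10⁻⁵ T, B₂ = 1.33×10⁻⁵ T.
Between antiparallel currents both contributions point the same way, so they add. B = B₁ + B₂ = 6.61×10⁻⁵ + 1.33×10⁻⁵ = 7.94×10⁻⁵ T.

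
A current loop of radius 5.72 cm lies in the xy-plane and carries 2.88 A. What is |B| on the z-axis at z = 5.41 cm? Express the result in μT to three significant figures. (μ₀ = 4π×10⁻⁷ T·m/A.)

B ≈ 12.1 μT

On the axis of a circular loop, B = μ₀IR² / [2(R²+z²)^(3/2)].
R² + z² = (0.0572)² + (0.0541)² = 0.006199 m², and (R²+z²)^(3/2) = 4.88×10⁻⁴ m³.
B = (4π×10⁻⁷ × 2.88 × 0.003272) / (2 × 4.88×10⁻⁴) = 1.21×10⁻⁵ T.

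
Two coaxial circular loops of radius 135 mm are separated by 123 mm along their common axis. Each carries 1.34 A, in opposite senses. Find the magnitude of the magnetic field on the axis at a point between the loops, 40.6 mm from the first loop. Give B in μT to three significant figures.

B ≈ 1.60 μT

Each loop contributes B = μ₀IR²/[2(R²+z²)^(3/2)] on the axis, with z measured from that loop.
Loop 1 (z = 0.0406 m): B₁ = 5.48×10⁻⁶ T. Loop 2 (z = 0.0824 m): B₂ = 3.88×10⁻⁶ T.
The fields oppose: B = |B₁ − B₂| = 1.60×10⁻⁶ T.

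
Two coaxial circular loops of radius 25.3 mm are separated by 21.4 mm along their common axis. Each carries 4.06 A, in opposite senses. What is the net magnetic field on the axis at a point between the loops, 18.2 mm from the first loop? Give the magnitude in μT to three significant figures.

B ≈ 44.5 μT

Each loop contributes B = μ₀IR²/[2(R²+z²)^(3/2)] on the axis, with z measured from that loop.
Loop 1 (z = 0.0182 m): B₁ = 5.39×10⁻⁵ T. Loop 2 (z = 0.0032 m): B₂ = 9.85×10⁻⁵ T.
The fields oppose: B = |B₁ − B₂| = 4.45×10⁻⁵ T.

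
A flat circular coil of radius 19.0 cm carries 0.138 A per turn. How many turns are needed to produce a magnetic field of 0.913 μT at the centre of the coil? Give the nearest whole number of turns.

For an N-turn coil, B = Nμ₀I/(2R). A single turn gives B₁ = 4.56×10⁻⁷ T with R = 0.19 m.
N = B/B₁ = 9.13×10⁻⁷ / 4.56×10⁻⁷ = 2.00.

N = 2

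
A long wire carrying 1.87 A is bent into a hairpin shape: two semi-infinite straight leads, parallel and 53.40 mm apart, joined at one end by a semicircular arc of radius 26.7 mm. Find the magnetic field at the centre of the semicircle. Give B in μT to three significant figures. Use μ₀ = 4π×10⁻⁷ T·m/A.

The semicircular arc contributes B_arc = μ₀I·π/(4πR) = μ₀I/(4R) = 2.20×10⁻⁵ T.
Each semi-infinite lead is at perpendicular distance R = 0.0267 m from the centre, with the perpendicular foot at its near end, so it contributes μ₀I/(4πR); both point the same way, together 1.40×10⁻⁵ T.
Arc and leads all point the same direction: B = 2.20×10⁻⁵ + 1.40×10⁻⁵ = 3.60×10⁻⁵ T.

B ≈ 36.0 μT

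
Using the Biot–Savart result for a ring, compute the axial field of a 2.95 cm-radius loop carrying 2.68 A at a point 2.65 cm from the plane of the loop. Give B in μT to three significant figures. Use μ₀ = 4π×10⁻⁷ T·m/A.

On the axis of a circular loop, B = μ₀IR² / [2(R²+z²)^(3/2)].
R² + z² = (0.0295)² + (0.0265)² = 0.001573 m², and (R²+z²)^(3/2) = 6.24×10⁻⁵ m³.
B = (4π×10⁻⁷ × 2.68 × 0.0008703) / (2 × 6.24×10⁻⁵) = 2.35×10⁻⁵ T.

B ≈ 23.5 μT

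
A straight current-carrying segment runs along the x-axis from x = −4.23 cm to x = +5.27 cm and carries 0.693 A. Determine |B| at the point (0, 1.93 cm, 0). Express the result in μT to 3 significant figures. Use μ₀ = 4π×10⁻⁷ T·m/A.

B ≈ 6.64 μT

For a finite straight segment, B = (μ₀I/4πd)(sinθ₁ + sinθ₂), where θ₁, θ₂ are the angles from the perpendicular to each end.
The perpendicular distance is d = 0.0193 m; the end-offsets along the wire are a = 0.0423 m and b = 0.0527 m.
sinθ₁ = 0.0423/√(0.0423²+0.0193²) = 0.9098; sinθ₂ = 0.0527/√(0.0527²+0.0193²) = 0.9390.
B = (4π×10⁻⁷ × 0.693) / (4π × 0.0193) × (0.9098 + 0.9390) = 6.64×10⁻⁶ T.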